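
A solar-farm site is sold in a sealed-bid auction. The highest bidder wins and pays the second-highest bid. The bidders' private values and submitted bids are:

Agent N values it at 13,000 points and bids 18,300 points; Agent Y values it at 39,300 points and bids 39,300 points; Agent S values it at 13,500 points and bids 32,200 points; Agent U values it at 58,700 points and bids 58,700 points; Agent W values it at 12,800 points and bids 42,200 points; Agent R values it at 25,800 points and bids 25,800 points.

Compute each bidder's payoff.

Bids in descending order: Agent U 58,700 points, then Agent W 42,200 points, then Agent Y 39,300 points, then Agent S 32,200 points, then Agent R 25,800 points, then Agent N 18,300 points.
Agent U has the top bid and wins; the price is the second-highest bid, 42,200 points.
Agent U's payoff = 58,700 points − 42,200 points = 16,500 points. All other bidders lose, so their payoff is 0.

Payoffs: Agent N 0 points, Agent Y 0 points, Agent S 0 points, Agent U 16,500 points, Agent W 0 points, Agent R 0 points.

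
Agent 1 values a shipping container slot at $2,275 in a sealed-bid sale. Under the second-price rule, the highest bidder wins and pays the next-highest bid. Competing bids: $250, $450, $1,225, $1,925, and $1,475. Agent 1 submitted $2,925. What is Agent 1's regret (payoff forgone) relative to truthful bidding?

The highest competing bid is $1,925.
Bidding truthfully at $2,275: Agent 1 has the top bid, wins, and pays the second-highest bid $1,925. Payoff = $2,275 − $1,925 = $350.
Bidding $2,925: Agent 1 has the top bid, wins, and pays the second-highest bid $1,925. Payoff = $2,275 − $1,925 = $350.
Regret = truthful payoff − actual payoff = $350 − $350 = $0.
The bid only affects whether you win, not the price — here both bids land on the same side of the top rival bid, so the deviation is payoff-neutral.

Regret: $0.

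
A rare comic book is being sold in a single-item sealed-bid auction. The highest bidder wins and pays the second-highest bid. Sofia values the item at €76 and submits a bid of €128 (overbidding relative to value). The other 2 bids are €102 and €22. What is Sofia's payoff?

Highest competing bid: €102.
Sofia's bid €128 is the highest overall, so Sofia wins and pays the second-highest bid, €102.
Payoff = value − price = €76 − €102 = -€26.
Overbidding won the item at a price above value — truthful bidding would have avoided this loss.

-€26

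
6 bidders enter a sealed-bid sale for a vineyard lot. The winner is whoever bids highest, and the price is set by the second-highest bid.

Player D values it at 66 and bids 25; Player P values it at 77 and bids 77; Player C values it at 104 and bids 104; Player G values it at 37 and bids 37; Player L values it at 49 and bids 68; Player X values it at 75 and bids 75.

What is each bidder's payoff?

Bids in descending order: Player C 104 > Player P 77 > Player X 75 > Player L 68 > Player G 37 > Player D 25.
Player C has the top bid and wins; the price is the second-highest bid, 77.
Player C's payoff = 104 − 77 = 27. All other bidders lose, so their payoff is 0.

Player D 0, Player P 0, Player C 27, Player G 0, Player L 0, Player X 0.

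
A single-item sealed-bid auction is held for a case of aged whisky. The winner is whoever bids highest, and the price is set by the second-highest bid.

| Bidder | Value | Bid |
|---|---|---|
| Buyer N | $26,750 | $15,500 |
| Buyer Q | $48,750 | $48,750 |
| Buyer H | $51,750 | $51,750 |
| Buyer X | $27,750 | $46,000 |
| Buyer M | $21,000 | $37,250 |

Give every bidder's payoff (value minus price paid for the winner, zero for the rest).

Buyer N $0, Buyer Q $0, Buyer H $3,000, Buyer X $0, Buyer M $0.

Ordered from highest: Buyer H $51,750, then Buyer Q $48,750, then Buyer X $46,000, then Buyer M $37,250, then Buyer N $15,500.
Buyer H has the top bid and wins; the price is the second-highest bid, $48,750.
Buyer H's payoff = $51,750 − $48,750 = $3,000. All other bidders lose, so their payoff is 0.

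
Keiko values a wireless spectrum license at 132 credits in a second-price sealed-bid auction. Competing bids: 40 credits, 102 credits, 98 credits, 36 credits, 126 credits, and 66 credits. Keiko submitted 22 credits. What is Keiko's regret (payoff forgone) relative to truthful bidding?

6 credits

The highest competing bid is 126 credits.
Bidding truthfully at 132 credits: Keiko has the top bid, wins, and pays the second-highest bid 126 credits. Payoff = 132 credits − 126 credits = 6 credits.
Bidding 22 credits: the top bid is 126 credits (a rival), so Keiko loses. Payoff = 0 credits.
Regret = truthful payoff − actual payoff = 6 credits − 0 credits = 6 credits.
This is the dominant-strategy logic: truthful bidding weakly beats any alternative.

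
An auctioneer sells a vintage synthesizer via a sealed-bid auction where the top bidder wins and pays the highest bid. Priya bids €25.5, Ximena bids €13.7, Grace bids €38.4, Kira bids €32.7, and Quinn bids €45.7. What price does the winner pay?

Ranking the bids: Quinn €45.7 > Grace €38.4 > Kira €32.7 > Priya €25.5 > Ximena €13.7.
Quinn is the highest bidder, so Quinn wins.
Under the first-price rule, the price is the highest bid: €45.7.

Price paid: €45.7.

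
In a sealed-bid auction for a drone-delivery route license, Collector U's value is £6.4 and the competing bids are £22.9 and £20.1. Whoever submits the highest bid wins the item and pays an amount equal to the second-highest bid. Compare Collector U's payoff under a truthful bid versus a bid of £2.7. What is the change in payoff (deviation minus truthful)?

The highest competing bid is £22.9.
Bidding truthfully at £6.4: the top bid is £22.9 (a rival), so Collector U loses. Payoff = £0.0.
Bidding £2.7: the top bid is £22.9 (a rival), so Collector U loses. Payoff = £0.0.
Change = £0.0 − £0.0 = £0.0.

£0.0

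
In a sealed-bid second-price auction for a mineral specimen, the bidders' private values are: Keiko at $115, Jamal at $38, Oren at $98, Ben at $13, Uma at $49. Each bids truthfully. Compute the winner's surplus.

Surplus = $17.

Ordered from highest: Keiko $115, then Oren $98, then Uma $49, then Jamal $38, then Ben $13.
Keiko wins with the top bid and pays the second-highest, $98.
Surplus = $115 − $98 = $17.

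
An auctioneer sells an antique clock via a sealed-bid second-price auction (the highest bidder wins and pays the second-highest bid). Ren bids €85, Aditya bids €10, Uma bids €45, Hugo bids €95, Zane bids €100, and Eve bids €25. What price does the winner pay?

Price paid: €95.

Bids in descending order: Zane €100 > Hugo €95 > Ren €85 > Uma €45 > Eve €25 > Aditya €10.
Zane is the highest bidder, so Zane wins.
Under the second-price rule, the price is the second-highest bid: €95.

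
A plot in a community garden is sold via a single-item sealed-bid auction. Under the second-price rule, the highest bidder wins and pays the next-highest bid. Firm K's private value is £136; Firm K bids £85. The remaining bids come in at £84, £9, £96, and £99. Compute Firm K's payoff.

Highest competing bid: £99.
Firm K's bid £85 is not the highest, so Firm K loses, pays nothing, and earns zero payoff.

Firm K's payoff: £0.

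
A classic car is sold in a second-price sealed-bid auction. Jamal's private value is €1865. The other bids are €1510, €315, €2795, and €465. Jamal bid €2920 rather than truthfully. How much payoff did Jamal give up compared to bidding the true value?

The highest competing bid is €2795.
Bidding truthfully at €1865: the top bid is €2795 (a rival), so Jamal loses. Payoff = €0.
Bidding €2920: Jamal has the top bid, wins, and pays the second-highest bid €2795. Payoff = €1865 − €2795 = -€930.
Regret = truthful payoff − actual payoff = €0 − -€930 = €930.
Deviating from a truthful bid can only lose payoff in a second-price auction — never gain.

€930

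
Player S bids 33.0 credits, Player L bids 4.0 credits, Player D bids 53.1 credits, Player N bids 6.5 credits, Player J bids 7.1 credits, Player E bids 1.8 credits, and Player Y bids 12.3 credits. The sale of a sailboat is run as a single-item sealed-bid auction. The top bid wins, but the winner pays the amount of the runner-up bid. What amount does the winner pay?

Ordered from highest: Player D 53.1 credits > Player S 33.0 credits > Player Y 12.3 credits > Player J 7.1 credits > Player N 6.5 credits > Player L 4.0 credits > Player E 1.8 credits.
Player D has the highest bid, so Player D wins.
The second-highest bid is 33.0 credits, so that is what Player D pays.

33.0 credits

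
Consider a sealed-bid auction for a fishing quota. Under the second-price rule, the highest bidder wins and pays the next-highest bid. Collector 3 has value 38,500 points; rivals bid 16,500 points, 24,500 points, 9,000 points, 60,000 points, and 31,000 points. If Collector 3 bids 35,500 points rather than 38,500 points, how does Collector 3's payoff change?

Payoff change: 0 points.

The highest competing bid is 60,000 points.
Bidding truthfully at 38,500 points: the top bid is 60,000 points (a rival), so Collector 3 loses. Payoff = 0 points.
Bidding 35,500 points: the top bid is 60,000 points (a rival), so Collector 3 loses. Payoff = 0 points.
Change = 0 points − 0 points = 0 points.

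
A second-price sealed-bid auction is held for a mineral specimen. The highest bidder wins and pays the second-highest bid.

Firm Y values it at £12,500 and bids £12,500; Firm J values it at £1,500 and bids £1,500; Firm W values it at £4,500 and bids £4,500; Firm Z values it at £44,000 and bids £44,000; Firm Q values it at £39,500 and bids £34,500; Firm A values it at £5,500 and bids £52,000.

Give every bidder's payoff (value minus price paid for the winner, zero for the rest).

Payoffs: Firm Y £0, Firm J £0, Firm W £0, Firm Z £0, Firm Q £0, Firm A -£38,500.

Ranking the bids: Firm A £52,000, then Firm Z £44,000, then Firm Q £34,500, then Firm Y £12,500, then Firm W £4,500, then Firm J £1,500.
Firm A has the top bid and wins; the price is the second-highest bid, £44,000.
Firm A's payoff = £5,500 − £44,000 = -£38,500. All other bidders lose, so their payoff is 0.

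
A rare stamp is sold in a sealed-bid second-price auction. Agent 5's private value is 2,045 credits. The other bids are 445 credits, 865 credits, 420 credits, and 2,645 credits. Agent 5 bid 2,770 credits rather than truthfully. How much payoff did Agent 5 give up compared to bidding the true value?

The highest competing bid is 2,645 credits.
Bidding truthfully at 2,045 credits: the top bid is 2,645 credits (a rival), so Agent 5 loses. Payoff = 0 credits.
Bidding 2,770 credits: Agent 5 has the top bid, wins, and pays the second-highest bid 2,645 credits. Payoff = 2,045 credits − 2,645 credits = -600 credits.
Regret = truthful payoff − actual payoff = 0 credits − -600 credits = 600 credits.

Payoff forgone: 600 credits.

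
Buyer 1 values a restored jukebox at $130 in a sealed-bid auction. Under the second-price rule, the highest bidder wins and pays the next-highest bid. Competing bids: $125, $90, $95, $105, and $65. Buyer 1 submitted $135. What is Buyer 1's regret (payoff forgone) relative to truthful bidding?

$0

The highest competing bid is $125.
Bidding truthfully at $130: Buyer 1 has the top bid, wins, and pays the second-highest bid $125. Payoff = $130 − $125 = $5.
Bidding $135: Buyer 1 has the top bid, wins, and pays the second-highest bid $125. Payoff = $130 − $125 = $5.
Regret = truthful payoff − actual payoff = $5 − $5 = $0.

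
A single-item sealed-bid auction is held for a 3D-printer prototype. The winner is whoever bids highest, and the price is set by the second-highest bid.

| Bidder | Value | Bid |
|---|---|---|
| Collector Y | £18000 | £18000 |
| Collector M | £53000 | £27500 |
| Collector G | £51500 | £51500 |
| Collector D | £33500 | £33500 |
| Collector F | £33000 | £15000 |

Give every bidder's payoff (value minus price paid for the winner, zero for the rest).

Sorted high to low: Collector G £51500 > Collector D £33500 > Collector M £27500 > Collector Y £18000 > Collector F £15000.
Collector G has the top bid and wins; the price is the second-highest bid, £33500.
Collector G's payoff = £51500 − £33500 = £18000. All other bidders lose, so their payoff is 0.

Collector Y £0, Collector M £0, Collector G £18000, Collector D £0, Collector F £0.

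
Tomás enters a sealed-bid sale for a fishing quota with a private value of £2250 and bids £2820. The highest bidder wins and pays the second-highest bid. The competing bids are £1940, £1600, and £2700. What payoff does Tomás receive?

Payoff = -£450.

Highest competing bid: £2700.
Tomás's bid £2820 is the highest overall, so Tomás wins and pays the second-highest bid, £2700.
Payoff = value − price = £2250 − £2700 = -£450.
Overbidding won the item at a price above value — truthful bidding would have avoided this loss.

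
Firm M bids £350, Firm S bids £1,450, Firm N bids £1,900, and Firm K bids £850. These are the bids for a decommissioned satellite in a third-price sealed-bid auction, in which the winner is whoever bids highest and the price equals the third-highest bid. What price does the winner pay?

Bids in descending order: Firm N £1,900; Firm S £1,450; Firm K £850; Firm M £350.
Firm N is the highest bidder, so Firm N wins.
Under the third-price rule, the price is the third-highest bid: £850.

£850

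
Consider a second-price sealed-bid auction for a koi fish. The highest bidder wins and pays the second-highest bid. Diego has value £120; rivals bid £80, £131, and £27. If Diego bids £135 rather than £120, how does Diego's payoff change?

The highest competing bid is £131.
Bidding truthfully at £120: the top bid is £131 (a rival), so Diego loses. Payoff = £0.
Bidding £135: Diego has the top bid, wins, and pays the second-highest bid £131. Payoff = £120 − £131 = -£11.
Change = -£11 − £0 = -£11.
Deviating from a truthful bid can only lose payoff in a second-price auction — never gain.

Payoff change: -£11.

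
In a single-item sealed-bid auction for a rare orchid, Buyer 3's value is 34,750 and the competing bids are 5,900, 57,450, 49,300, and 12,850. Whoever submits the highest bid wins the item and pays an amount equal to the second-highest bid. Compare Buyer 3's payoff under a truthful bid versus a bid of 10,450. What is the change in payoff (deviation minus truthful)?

The highest competing bid is 57,450.
Bidding truthfully at 34,750: the top bid is 57,450 (a rival), so Buyer 3 loses. Payoff = 0.
Bidding 10,450: the top bid is 57,450 (a rival), so Buyer 3 loses. Payoff = 0.
Change = 0 − 0 = 0.
The bid only affects whether you win, not the price — here both bids land on the same side of the top rival bid, so the deviation is payoff-neutral.

Payoff change: 0.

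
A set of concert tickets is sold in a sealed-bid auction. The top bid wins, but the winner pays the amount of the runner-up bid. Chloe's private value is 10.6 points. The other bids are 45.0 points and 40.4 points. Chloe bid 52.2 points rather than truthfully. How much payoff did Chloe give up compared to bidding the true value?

34.4 points

The highest competing bid is 45.0 points.
Bidding truthfully at 10.6 points: the top bid is 45.0 points (a rival), so Chloe loses. Payoff = 0.0 points.
Bidding 52.2 points: Chloe has the top bid, wins, and pays the second-highest bid 45.0 points. Payoff = 10.6 points − 45.0 points = -34.4 points.
Regret = truthful payoff − actual payoff = 0.0 points − -34.4 points = 34.4 points.
This is the dominant-strategy logic: truthful bidding weakly beats any alternative.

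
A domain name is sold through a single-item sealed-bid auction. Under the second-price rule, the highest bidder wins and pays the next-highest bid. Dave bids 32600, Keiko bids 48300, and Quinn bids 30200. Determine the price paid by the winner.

Price paid: 32600.

Sorted high to low: Keiko 48300; Dave 32600; Quinn 30200.
Keiko has the highest bid, so Keiko wins.
The second-highest bid is 32600, so that is what Keiko pays.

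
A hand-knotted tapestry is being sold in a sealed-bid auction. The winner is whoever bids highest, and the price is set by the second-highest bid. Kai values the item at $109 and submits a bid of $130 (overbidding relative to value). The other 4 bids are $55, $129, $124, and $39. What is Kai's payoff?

Payoff = -$20.

Highest competing bid: $129.
Kai's bid $130 is the highest overall, so Kai wins and pays the second-highest bid, $129.
Payoff = value − price = $109 − $129 = -$20.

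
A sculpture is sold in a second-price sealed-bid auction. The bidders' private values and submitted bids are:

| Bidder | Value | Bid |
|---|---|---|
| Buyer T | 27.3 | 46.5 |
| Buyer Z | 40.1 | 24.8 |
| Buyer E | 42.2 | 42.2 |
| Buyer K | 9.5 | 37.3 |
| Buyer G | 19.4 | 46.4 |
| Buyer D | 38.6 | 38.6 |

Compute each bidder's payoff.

Buyer T -19.1, Buyer Z 0.0, Buyer E 0.0, Buyer K 0.0, Buyer G 0.0, Buyer D 0.0.

Bids in descending order: Buyer T 46.5 > Buyer G 46.4 > Buyer E 42.2 > Buyer D 38.6 > Buyer K 37.3 > Buyer Z 24.8.
Buyer T has the top bid and wins; the price is the second-highest bid, 46.4.
Buyer T's payoff = 27.3 − 46.4 = -19.1. All other bidders lose, so their payoff is 0.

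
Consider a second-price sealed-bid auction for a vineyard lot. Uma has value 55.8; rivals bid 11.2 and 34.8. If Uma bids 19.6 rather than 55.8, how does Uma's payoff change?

Payoff change: -21.0.

The highest competing bid is 34.8.
Bidding truthfully at 55.8: Uma has the top bid, wins, and pays the second-highest bid 34.8. Payoff = 55.8 − 34.8 = 21.0.
Bidding 19.6: the top bid is 34.8 (a rival), so Uma loses. Payoff = 0.0.
Change = 0.0 − 21.0 = -21.0.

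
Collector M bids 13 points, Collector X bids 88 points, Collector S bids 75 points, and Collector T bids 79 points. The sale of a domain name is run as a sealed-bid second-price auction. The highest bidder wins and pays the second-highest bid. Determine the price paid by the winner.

Ordered from highest: Collector X 88 points, then Collector T 79 points, then Collector S 75 points, then Collector M 13 points.
Collector X has the highest bid, so Collector X wins.
The second-highest bid is 79 points, so that is what Collector X pays.

The winner pays 79 points.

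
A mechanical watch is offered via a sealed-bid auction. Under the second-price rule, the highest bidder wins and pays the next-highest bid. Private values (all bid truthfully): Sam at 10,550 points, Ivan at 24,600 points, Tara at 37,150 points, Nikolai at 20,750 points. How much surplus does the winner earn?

Ranking the bids: Tara 37,150 points; Ivan 24,600 points; Nikolai 20,750 points; Sam 10,550 points.
Tara wins with the top bid and pays the second-highest, 24,600 points.
Surplus = 37,150 points − 24,600 points = 12,550 points.

12,550 points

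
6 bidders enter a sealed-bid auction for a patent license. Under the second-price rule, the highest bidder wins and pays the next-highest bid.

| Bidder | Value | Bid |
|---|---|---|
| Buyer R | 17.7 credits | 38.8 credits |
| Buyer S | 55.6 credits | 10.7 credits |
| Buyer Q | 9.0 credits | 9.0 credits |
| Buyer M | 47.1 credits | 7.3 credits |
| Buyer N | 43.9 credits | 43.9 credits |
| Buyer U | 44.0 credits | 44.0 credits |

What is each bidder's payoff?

Payoffs: Buyer R 0.0 credits, Buyer S 0.0 credits, Buyer Q 0.0 credits, Buyer M 0.0 credits, Buyer N 0.0 credits, Buyer U 0.1 credits.

Sorted high to low: Buyer U 44.0 credits > Buyer N 43.9 credits > Buyer R 38.8 credits > Buyer S 10.7 credits > Buyer Q 9.0 credits > Buyer M 7.3 credits.
Buyer U has the top bid and wins; the price is the second-highest bid, 43.9 credits.
Buyer U's payoff = 44.0 credits − 43.9 credits = 0.1 credits. All other bidders lose, so their payoff is 0.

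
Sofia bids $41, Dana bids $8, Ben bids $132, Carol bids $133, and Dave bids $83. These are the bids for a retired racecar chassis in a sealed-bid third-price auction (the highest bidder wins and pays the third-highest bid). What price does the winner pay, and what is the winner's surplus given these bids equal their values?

Price $83; surplus $50.

Ordered from highest: Carol $133; Ben $132; Dave $83; Sofia $41; Dana $8.
Carol is the highest bidder, so Carol wins.
Under the third-price rule, the price is the third-highest bid: $83.
Surplus = $133 − $83 = $50.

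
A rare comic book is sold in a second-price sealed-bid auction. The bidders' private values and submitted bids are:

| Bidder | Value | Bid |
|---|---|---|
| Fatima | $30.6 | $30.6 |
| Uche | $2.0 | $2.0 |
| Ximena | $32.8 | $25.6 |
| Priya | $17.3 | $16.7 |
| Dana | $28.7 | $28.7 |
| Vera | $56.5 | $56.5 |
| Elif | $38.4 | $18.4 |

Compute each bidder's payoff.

Ranking the bids: Vera $56.5, then Fatima $30.6, then Dana $28.7, then Ximena $25.6, then Elif $18.4, then Priya $16.7, then Uche $2.0.
Vera has the top bid and wins; the price is the second-highest bid, $30.6.
Vera's payoff = $56.5 − $30.6 = $25.9. All other bidders lose, so their payoff is 0.

Payoffs: Fatima $0.0, Uche $0.0, Ximena $0.0, Priya $0.0, Dana $0.0, Vera $25.9, Elif $0.0.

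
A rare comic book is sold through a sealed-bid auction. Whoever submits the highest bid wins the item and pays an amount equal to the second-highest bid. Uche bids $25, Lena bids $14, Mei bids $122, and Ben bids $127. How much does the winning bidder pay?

Ranking the bids: Ben $127, then Mei $122, then Uche $25, then Lena $14.
Ben has the highest bid, so Ben wins.
The second-highest bid is $122, so that is what Ben pays.

The winner pays $122.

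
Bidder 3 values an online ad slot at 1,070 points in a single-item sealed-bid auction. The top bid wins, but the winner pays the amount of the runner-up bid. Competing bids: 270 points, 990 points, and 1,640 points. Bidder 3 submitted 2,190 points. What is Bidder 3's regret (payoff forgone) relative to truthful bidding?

The highest competing bid is 1,640 points.
Bidding truthfully at 1,070 points: the top bid is 1,640 points (a rival), so Bidder 3 loses. Payoff = 0 points.
Bidding 2,190 points: Bidder 3 has the top bid, wins, and pays the second-highest bid 1,640 points. Payoff = 1,070 points − 1,640 points = -570 points.
Regret = truthful payoff − actual payoff = 0 points − -570 points = 570 points.

Payoff forgone: 570 points.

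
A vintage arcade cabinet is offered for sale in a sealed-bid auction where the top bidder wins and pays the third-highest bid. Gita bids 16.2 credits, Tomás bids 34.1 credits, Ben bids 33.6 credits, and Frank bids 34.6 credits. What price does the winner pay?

Bids in descending order: Frank 34.6 credits; Tomás 34.1 credits; Ben 33.6 credits; Gita 16.2 credits.
Frank is the highest bidder, so Frank wins.
Under the third-price rule, the price is the third-highest bid: 33.6 credits.

The winner pays 33.6 credits.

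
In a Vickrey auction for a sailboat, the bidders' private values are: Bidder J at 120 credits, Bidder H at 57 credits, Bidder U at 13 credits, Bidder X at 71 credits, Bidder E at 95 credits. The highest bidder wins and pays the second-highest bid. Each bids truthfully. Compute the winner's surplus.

Sorted high to low: Bidder J 120 credits; Bidder E 95 credits; Bidder X 71 credits; Bidder H 57 credits; Bidder U 13 credits.
Bidder J wins with the top bid and pays the second-highest, 95 credits.
Surplus = 120 credits − 95 credits = 25 credits.

25 credits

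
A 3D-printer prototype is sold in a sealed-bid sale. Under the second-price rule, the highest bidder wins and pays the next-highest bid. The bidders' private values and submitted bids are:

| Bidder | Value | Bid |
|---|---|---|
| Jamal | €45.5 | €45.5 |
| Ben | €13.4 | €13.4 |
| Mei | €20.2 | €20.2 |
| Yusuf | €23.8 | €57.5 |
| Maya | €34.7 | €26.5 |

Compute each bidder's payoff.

Payoffs: Jamal €0.0, Ben €0.0, Mei €0.0, Yusuf -€21.7, Maya €0.0.

Sorted high to low: Yusuf €57.5, then Jamal €45.5, then Maya €26.5, then Mei €20.2, then Ben €13.4.
Yusuf has the top bid and wins; the price is the second-highest bid, €45.5.
Yusuf's payoff = €23.8 − €45.5 = -€21.7. All other bidders lose, so their payoff is 0.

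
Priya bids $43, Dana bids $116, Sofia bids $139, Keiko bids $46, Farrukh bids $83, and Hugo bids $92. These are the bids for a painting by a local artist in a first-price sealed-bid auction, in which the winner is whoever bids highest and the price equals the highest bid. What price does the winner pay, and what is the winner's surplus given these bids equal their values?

Ordered from highest: Sofia $139 > Dana $116 > Hugo $92 > Farrukh $83 > Keiko $46 > Priya $43.
Sofia is the highest bidder, so Sofia wins.
Under the first-price rule, the price is the highest bid: $139.
Surplus = $139 − $139 = $0.

The winner pays $139 for a surplus of $0.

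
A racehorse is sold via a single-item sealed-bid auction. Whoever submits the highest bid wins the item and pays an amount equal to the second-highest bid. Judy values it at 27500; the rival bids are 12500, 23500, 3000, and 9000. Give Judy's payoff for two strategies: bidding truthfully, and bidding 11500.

(a) 4000  (b) 0

The highest competing bid is 23500.
Bidding truthfully at 27500: Judy has the top bid, wins, and pays the second-highest bid 23500. Payoff = 27500 − 23500 = 4000.
Bidding 11500: the top bid is 23500 (a rival), so Judy loses. Payoff = 0.
This is the dominant-strategy logic: truthful bidding weakly beats any alternative.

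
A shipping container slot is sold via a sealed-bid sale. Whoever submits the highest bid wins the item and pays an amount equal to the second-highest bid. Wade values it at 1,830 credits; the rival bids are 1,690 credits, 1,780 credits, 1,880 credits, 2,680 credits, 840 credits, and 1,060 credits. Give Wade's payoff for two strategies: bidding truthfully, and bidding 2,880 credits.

The highest competing bid is 2,680 credits.
Bidding truthfully at 1,830 credits: the top bid is 2,680 credits (a rival), so Wade loses. Payoff = 0 credits.
Bidding 2,880 credits: Wade has the top bid, wins, and pays the second-highest bid 2,680 credits. Payoff = 1,830 credits − 2,680 credits = -850 credits.
Deviating from a truthful bid can only lose payoff in a second-price auction — never gain.

Truthful: 0 credits; alternative: -850 credits.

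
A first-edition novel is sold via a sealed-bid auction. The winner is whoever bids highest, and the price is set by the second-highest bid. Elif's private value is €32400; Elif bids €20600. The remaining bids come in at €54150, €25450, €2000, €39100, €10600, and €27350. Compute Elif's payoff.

Highest competing bid: €54150.
Elif's bid €20600 is not the highest, so Elif loses, pays nothing, and earns zero payoff.

Payoff = €0.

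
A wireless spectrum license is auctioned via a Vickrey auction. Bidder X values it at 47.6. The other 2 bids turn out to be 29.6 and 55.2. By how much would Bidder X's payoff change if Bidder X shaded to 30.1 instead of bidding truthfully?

The highest competing bid is 55.2.
Bidding truthfully at 47.6: the top bid is 55.2 (a rival), so Bidder X loses. Payoff = 0.0.
Bidding 30.1: the top bid is 55.2 (a rival), so Bidder X loses. Payoff = 0.0.
Change = 0.0 − 0.0 = 0.0.
The bid only affects whether you win, not the price — here both bids land on the same side of the top rival bid, so the deviation is payoff-neutral.

Change in payoff: 0.0.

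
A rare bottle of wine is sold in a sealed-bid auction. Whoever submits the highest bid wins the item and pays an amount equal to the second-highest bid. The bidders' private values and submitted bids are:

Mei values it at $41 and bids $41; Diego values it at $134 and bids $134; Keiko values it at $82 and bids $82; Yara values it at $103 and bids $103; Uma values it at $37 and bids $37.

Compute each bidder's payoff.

Payoffs: Mei $0, Diego $31, Keiko $0, Yara $0, Uma $0.

Sorted high to low: Diego $134, then Yara $103, then Keiko $82, then Mei $41, then Uma $37.
Diego has the top bid and wins; the price is the second-highest bid, $103.
Diego's payoff = $134 − $103 = $31. All other bidders lose, so their payoff is 0.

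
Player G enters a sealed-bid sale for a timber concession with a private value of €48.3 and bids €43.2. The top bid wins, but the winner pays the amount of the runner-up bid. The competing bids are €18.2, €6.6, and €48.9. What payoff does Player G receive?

Payoff = €0.0.

Highest competing bid: €48.9.
Player G's bid €43.2 is not the highest, so Player G loses, pays nothing, and earns zero payoff.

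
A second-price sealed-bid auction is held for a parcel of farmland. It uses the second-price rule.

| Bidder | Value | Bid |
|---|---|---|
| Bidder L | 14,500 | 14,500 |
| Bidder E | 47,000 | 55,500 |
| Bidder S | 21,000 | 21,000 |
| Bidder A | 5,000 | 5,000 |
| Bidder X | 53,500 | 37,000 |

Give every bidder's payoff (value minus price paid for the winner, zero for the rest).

Bids in descending order: Bidder E 55,500, then Bidder X 37,000, then Bidder S 21,000, then Bidder L 14,500, then Bidder A 5,000.
Bidder E has the top bid and wins; the price is the second-highest bid, 37,000.
Bidder E's payoff = 47,000 − 37,000 = 10,000. All other bidders lose, so their payoff is 0.

Bidder L 0, Bidder E 10,000, Bidder S 0, Bidder A 0, Bidder X 0.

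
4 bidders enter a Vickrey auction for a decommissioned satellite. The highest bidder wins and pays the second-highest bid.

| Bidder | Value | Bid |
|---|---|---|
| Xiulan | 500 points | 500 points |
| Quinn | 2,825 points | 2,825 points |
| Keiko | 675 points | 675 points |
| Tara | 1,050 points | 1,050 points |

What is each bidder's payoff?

Xiulan 0 points, Quinn 1,775 points, Keiko 0 points, Tara 0 points.

Bids in descending order: Quinn 2,825 points, then Tara 1,050 points, then Keiko 675 points, then Xiulan 500 points.
Quinn has the top bid and wins; the price is the second-highest bid, 1,050 points.
Quinn's payoff = 2,825 points − 1,050 points = 1,775 points. All other bidders lose, so their payoff is 0.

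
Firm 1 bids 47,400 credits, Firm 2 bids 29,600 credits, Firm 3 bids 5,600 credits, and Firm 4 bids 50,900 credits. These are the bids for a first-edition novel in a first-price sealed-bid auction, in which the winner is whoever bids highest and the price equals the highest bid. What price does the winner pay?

Ranking the bids: Firm 4 50,900 credits; Firm 1 47,400 credits; Firm 2 29,600 credits; Firm 3 5,600 credits.
Firm 4 is the highest bidder, so Firm 4 wins.
Under the first-price rule, the price is the highest bid: 50,900 credits.

50,900 credits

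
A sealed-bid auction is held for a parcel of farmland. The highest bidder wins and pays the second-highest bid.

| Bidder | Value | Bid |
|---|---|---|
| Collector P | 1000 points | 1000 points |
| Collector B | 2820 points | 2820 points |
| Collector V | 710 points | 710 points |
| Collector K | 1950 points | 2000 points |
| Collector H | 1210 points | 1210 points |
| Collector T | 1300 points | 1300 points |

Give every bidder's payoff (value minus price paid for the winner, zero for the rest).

Collector P 0 points, Collector B 820 points, Collector V 0 points, Collector K 0 points, Collector H 0 points, Collector T 0 points.

Bids in descending order: Collector B 2820 points, then Collector K 2000 points, then Collector T 1300 points, then Collector H 1210 points, then Collector P 1000 points, then Collector V 710 points.
Collector B has the top bid and wins; the price is the second-highest bid, 2000 points.
Collector B's payoff = 2820 points − 2000 points = 820 points. All other bidders lose, so their payoff is 0.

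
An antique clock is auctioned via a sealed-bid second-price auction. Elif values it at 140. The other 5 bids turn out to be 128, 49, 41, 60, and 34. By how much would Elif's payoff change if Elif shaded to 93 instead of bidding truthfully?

Payoff change: -12.

The highest competing bid is 128.
Bidding truthfully at 140: Elif has the top bid, wins, and pays the second-highest bid 128. Payoff = 140 − 128 = 12.
Bidding 93: the top bid is 128 (a rival), so Elif loses. Payoff = 0.
Change = 0 − 12 = -12.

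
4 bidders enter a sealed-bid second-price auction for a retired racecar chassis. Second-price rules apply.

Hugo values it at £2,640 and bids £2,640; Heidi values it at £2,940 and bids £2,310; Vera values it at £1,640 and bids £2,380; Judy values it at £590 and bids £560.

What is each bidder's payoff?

Payoffs: Hugo £260, Heidi £0, Vera £0, Judy £0.

Bids in descending order: Hugo £2,640 > Vera £2,380 > Heidi £2,310 > Judy £560.
Hugo has the top bid and wins; the price is the second-highest bid, £2,380.
Hugo's payoff = £2,640 − £2,380 = £260. All other bidders lose, so their payoff is 0.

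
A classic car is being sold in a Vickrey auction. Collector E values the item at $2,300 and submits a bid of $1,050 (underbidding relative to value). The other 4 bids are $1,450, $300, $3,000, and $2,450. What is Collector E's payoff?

Payoff = $0.

Highest competing bid: $3,000.
Collector E's bid $1,050 is not the highest, so Collector E loses, pays nothing, and earns zero payoff.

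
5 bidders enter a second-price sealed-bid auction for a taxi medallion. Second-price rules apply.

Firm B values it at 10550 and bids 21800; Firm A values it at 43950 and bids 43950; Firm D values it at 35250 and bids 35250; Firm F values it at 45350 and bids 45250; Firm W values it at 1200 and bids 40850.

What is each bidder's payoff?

Ordered from highest: Firm F 45250, then Firm A 43950, then Firm W 40850, then Firm D 35250, then Firm B 21800.
Firm F has the top bid and wins; the price is the second-highest bid, 43950.
Firm F's payoff = 45350 − 43950 = 1400. All other bidders lose, so their payoff is 0.

Firm B 0, Firm A 0, Firm D 0, Firm F 1400, Firm W 0.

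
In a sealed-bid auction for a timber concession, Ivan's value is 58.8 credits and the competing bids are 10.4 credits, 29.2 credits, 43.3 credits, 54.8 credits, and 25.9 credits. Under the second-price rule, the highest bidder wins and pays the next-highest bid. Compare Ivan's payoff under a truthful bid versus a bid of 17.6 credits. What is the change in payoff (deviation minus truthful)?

Change in payoff: -4.0 credits.

The highest competing bid is 54.8 credits.
Bidding truthfully at 58.8 credits: Ivan has the top bid, wins, and pays the second-highest bid 54.8 credits. Payoff = 58.8 credits − 54.8 credits = 4.0 credits.
Bidding 17.6 credits: the top bid is 54.8 credits (a rival), so Ivan loses. Payoff = 0.0 credits.
Change = 0.0 credits − 4.0 credits = -4.0 credits.
This is the dominant-strategy logic: truthful bidding weakly beats any alternative.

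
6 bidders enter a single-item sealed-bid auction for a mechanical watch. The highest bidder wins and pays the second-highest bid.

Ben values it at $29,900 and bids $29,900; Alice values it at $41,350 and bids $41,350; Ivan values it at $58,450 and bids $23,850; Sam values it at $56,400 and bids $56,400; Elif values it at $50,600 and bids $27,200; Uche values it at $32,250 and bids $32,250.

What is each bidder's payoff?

Bids in descending order: Sam $56,400, then Alice $41,350, then Uche $32,250, then Ben $29,900, then Elif $27,200, then Ivan $23,850.
Sam has the top bid and wins; the price is the second-highest bid, $41,350.
Sam's payoff = $56,400 − $41,350 = $15,050. All other bidders lose, so their payoff is 0.

Ben $0, Alice $0, Ivan $0, Sam $15,050, Elif $0, Uche $0.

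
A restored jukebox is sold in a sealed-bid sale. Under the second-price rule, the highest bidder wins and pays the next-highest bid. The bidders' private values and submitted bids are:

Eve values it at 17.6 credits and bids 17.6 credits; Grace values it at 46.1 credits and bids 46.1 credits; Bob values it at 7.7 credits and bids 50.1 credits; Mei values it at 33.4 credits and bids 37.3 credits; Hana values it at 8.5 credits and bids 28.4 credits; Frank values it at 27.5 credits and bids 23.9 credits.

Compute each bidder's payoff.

Ordered from highest: Bob 50.1 credits; Grace 46.1 credits; Mei 37.3 credits; Hana 28.4 credits; Frank 23.9 credits; Eve 17.6 credits.
Bob has the top bid and wins; the price is the second-highest bid, 46.1 credits.
Bob's payoff = 7.7 credits − 46.1 credits = -38.4 credits. All other bidders lose, so their payoff is 0.

Eve 0.0 credits, Grace 0.0 credits, Bob -38.4 credits, Mei 0.0 credits, Hana 0.0 credits, Frank 0.0 credits.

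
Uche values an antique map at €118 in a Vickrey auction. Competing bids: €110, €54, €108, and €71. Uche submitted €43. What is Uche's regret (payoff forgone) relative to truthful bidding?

Regret: €8.

The highest competing bid is €110.
Bidding truthfully at €118: Uche has the top bid, wins, and pays the second-highest bid €110. Payoff = €118 − €110 = €8.
Bidding €43: the top bid is €110 (a rival), so Uche loses. Payoff = €0.
Regret = truthful payoff − actual payoff = €8 − €0 = €8.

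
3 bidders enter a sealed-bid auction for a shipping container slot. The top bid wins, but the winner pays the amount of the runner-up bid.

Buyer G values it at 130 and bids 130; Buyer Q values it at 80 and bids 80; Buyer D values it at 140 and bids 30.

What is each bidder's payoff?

Ordered from highest: Buyer G 130, then Buyer Q 80, then Buyer D 30.
Buyer G has the top bid and wins; the price is the second-highest bid, 80.
Buyer G's payoff = 130 − 80 = 50. All other bidders lose, so their payoff is 0.

Payoffs: Buyer G 50, Buyer Q 0, Buyer D 0.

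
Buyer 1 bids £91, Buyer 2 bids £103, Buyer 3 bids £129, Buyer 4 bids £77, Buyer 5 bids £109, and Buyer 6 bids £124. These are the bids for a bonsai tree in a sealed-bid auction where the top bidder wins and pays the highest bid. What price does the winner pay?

The winner pays £129.

Ordered from highest: Buyer 3 £129, then Buyer 6 £124, then Buyer 5 £109, then Buyer 2 £103, then Buyer 1 £91, then Buyer 4 £77.
Buyer 3 is the highest bidder, so Buyer 3 wins.
Under the first-price rule, the price is the highest bid: £129.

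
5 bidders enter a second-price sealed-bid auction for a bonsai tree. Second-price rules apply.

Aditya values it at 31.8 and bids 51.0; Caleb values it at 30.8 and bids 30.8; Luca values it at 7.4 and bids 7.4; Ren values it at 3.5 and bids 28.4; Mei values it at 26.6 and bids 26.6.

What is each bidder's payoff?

Payoffs: Aditya 1.0, Caleb 0.0, Luca 0.0, Ren 0.0, Mei 0.0.

Sorted high to low: Aditya 51.0 > Caleb 30.8 > Ren 28.4 > Mei 26.6 > Luca 7.4.
Aditya has the top bid and wins; the price is the second-highest bid, 30.8.
Aditya's payoff = 31.8 − 30.8 = 1.0. All other bidders lose, so their payoff is 0.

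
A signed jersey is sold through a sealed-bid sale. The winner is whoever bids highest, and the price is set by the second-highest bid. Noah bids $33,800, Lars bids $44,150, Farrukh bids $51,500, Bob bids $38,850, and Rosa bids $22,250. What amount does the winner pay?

$44,150

Ordered from highest: Farrukh $51,500 > Lars $44,150 > Bob $38,850 > Noah $33,800 > Rosa $22,250.
Farrukh has the highest bid, so Farrukh wins.
The second-highest bid is $44,150, so that is what Farrukh pays.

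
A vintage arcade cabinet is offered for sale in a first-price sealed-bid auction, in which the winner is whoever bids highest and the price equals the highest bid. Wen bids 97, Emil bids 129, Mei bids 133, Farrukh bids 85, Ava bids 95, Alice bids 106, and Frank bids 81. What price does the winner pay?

The winner pays 133.

Sorted high to low: Mei 133; Emil 129; Alice 106; Wen 97; Ava 95; Farrukh 85; Frank 81.
Mei is the highest bidder, so Mei wins.
Under the first-price rule, the price is the highest bid: 133.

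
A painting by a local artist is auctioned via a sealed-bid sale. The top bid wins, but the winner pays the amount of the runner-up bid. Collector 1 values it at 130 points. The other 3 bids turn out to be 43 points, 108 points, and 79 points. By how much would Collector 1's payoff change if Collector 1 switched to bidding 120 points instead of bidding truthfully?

The highest competing bid is 108 points.
Bidding truthfully at 130 points: Collector 1 has the top bid, wins, and pays the second-highest bid 108 points. Payoff = 130 points − 108 points = 22 points.
Bidding 120 points: Collector 1 has the top bid, wins, and pays the second-highest bid 108 points. Payoff = 130 points − 108 points = 22 points.
Change = 22 points − 22 points = 0 points.

Payoff change: 0 points.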